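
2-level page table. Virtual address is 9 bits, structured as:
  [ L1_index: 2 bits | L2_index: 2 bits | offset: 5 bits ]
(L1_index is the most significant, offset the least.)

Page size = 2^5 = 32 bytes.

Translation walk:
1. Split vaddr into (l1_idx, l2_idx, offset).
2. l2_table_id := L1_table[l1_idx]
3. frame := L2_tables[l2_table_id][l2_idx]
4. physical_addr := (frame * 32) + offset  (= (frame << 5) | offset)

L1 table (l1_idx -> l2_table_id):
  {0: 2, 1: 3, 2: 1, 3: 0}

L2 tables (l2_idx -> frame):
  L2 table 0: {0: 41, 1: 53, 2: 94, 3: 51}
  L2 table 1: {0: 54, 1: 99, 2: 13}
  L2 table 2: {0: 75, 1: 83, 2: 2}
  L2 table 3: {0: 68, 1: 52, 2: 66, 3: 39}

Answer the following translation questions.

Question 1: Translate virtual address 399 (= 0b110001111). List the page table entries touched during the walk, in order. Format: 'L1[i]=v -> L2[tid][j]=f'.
vaddr = 399 = 0b110001111
Split: l1_idx=3, l2_idx=0, offset=15

Answer: L1[3]=0 -> L2[0][0]=41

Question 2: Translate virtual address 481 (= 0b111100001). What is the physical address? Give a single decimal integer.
vaddr = 481 = 0b111100001
Split: l1_idx=3, l2_idx=3, offset=1
L1[3] = 0
L2[0][3] = 51
paddr = 51 * 32 + 1 = 1633

Answer: 1633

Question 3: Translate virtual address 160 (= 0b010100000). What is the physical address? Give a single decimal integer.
vaddr = 160 = 0b010100000
Split: l1_idx=1, l2_idx=1, offset=0
L1[1] = 3
L2[3][1] = 52
paddr = 52 * 32 + 0 = 1664

Answer: 1664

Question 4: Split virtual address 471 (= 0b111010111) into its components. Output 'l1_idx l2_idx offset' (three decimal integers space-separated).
vaddr = 471 = 0b111010111
  top 2 bits -> l1_idx = 3
  next 2 bits -> l2_idx = 2
  bottom 5 bits -> offset = 23

Answer: 3 2 23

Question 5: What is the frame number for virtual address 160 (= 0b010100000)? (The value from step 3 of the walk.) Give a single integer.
vaddr = 160: l1_idx=1, l2_idx=1
L1[1] = 3; L2[3][1] = 52

Answer: 52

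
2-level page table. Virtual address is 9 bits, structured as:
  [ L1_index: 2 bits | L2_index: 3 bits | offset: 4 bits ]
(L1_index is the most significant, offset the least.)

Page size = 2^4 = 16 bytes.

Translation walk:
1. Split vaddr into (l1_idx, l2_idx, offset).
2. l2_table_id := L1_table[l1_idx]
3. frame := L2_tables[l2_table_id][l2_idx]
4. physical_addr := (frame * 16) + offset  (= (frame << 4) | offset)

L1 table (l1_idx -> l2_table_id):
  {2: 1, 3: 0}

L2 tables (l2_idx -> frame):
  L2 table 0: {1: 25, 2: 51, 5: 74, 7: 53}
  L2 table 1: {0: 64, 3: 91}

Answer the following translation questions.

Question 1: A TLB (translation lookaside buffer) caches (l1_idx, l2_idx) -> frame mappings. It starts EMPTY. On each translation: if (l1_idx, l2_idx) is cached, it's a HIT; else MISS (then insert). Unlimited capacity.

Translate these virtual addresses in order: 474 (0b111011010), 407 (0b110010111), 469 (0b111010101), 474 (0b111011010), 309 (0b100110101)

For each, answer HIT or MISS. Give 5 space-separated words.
Answer: MISS MISS HIT HIT MISS

Derivation:
vaddr=474: (3,5) not in TLB -> MISS, insert
vaddr=407: (3,1) not in TLB -> MISS, insert
vaddr=469: (3,5) in TLB -> HIT
vaddr=474: (3,5) in TLB -> HIT
vaddr=309: (2,3) not in TLB -> MISS, insert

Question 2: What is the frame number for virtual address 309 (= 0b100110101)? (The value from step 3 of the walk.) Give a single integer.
vaddr = 309: l1_idx=2, l2_idx=3
L1[2] = 1; L2[1][3] = 91

Answer: 91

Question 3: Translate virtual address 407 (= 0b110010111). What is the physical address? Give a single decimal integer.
Answer: 407

Derivation:
vaddr = 407 = 0b110010111
Split: l1_idx=3, l2_idx=1, offset=7
L1[3] = 0
L2[0][1] = 25
paddr = 25 * 16 + 7 = 407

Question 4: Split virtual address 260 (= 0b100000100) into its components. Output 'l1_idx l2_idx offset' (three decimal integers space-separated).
vaddr = 260 = 0b100000100
  top 2 bits -> l1_idx = 2
  next 3 bits -> l2_idx = 0
  bottom 4 bits -> offset = 4

Answer: 2 0 4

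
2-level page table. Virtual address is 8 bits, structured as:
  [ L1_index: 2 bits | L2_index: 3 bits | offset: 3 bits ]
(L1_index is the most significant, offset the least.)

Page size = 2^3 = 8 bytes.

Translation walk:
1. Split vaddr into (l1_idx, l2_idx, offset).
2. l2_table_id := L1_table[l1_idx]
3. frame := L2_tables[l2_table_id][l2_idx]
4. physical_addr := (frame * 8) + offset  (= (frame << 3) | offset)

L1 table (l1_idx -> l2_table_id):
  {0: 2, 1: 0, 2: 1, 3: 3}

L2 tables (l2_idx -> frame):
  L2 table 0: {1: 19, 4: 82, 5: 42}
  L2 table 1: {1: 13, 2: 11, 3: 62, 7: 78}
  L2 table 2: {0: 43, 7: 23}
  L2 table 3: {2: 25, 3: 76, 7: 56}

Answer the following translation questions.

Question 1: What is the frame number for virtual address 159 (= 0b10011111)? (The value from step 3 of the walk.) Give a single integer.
vaddr = 159: l1_idx=2, l2_idx=3
L1[2] = 1; L2[1][3] = 62

Answer: 62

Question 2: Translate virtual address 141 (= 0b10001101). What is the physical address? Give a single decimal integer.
vaddr = 141 = 0b10001101
Split: l1_idx=2, l2_idx=1, offset=5
L1[2] = 1
L2[1][1] = 13
paddr = 13 * 8 + 5 = 109

Answer: 109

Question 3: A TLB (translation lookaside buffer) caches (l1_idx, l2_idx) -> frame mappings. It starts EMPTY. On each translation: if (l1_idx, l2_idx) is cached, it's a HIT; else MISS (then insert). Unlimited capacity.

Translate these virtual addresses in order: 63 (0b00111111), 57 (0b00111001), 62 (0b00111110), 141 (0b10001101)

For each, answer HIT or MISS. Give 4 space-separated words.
Answer: MISS HIT HIT MISS

Derivation:
vaddr=63: (0,7) not in TLB -> MISS, insert
vaddr=57: (0,7) in TLB -> HIT
vaddr=62: (0,7) in TLB -> HIT
vaddr=141: (2,1) not in TLB -> MISS, insert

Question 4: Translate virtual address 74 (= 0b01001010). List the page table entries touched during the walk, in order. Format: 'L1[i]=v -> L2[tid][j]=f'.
vaddr = 74 = 0b01001010
Split: l1_idx=1, l2_idx=1, offset=2

Answer: L1[1]=0 -> L2[0][1]=19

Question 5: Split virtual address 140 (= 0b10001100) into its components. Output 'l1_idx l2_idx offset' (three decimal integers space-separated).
Answer: 2 1 4

Derivation:
vaddr = 140 = 0b10001100
  top 2 bits -> l1_idx = 2
  next 3 bits -> l2_idx = 1
  bottom 3 bits -> offset = 4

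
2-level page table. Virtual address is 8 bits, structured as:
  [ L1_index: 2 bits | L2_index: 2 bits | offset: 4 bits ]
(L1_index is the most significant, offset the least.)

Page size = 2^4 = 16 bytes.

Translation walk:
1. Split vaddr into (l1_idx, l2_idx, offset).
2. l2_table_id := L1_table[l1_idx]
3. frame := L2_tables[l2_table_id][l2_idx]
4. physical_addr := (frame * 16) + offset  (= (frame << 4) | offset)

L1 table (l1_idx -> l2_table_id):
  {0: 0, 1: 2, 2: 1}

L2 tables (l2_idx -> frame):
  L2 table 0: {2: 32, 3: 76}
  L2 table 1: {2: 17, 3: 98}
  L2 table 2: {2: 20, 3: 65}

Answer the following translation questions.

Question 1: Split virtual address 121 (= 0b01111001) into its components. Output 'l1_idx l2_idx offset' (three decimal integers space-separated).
Answer: 1 3 9

Derivation:
vaddr = 121 = 0b01111001
  top 2 bits -> l1_idx = 1
  next 2 bits -> l2_idx = 3
  bottom 4 bits -> offset = 9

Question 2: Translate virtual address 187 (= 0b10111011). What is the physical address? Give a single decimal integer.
Answer: 1579

Derivation:
vaddr = 187 = 0b10111011
Split: l1_idx=2, l2_idx=3, offset=11
L1[2] = 1
L2[1][3] = 98
paddr = 98 * 16 + 11 = 1579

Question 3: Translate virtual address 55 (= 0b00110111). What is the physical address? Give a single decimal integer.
Answer: 1223

Derivation:
vaddr = 55 = 0b00110111
Split: l1_idx=0, l2_idx=3, offset=7
L1[0] = 0
L2[0][3] = 76
paddr = 76 * 16 + 7 = 1223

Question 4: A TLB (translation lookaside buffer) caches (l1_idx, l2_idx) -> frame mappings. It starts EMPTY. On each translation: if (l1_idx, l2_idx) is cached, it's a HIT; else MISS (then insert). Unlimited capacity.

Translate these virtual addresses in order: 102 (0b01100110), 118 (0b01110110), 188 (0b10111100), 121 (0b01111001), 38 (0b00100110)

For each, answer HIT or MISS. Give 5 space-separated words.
vaddr=102: (1,2) not in TLB -> MISS, insert
vaddr=118: (1,3) not in TLB -> MISS, insert
vaddr=188: (2,3) not in TLB -> MISS, insert
vaddr=121: (1,3) in TLB -> HIT
vaddr=38: (0,2) not in TLB -> MISS, insert

Answer: MISS MISS MISS HIT MISS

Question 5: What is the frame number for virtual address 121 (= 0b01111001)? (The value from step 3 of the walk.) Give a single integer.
vaddr = 121: l1_idx=1, l2_idx=3
L1[1] = 2; L2[2][3] = 65

Answer: 65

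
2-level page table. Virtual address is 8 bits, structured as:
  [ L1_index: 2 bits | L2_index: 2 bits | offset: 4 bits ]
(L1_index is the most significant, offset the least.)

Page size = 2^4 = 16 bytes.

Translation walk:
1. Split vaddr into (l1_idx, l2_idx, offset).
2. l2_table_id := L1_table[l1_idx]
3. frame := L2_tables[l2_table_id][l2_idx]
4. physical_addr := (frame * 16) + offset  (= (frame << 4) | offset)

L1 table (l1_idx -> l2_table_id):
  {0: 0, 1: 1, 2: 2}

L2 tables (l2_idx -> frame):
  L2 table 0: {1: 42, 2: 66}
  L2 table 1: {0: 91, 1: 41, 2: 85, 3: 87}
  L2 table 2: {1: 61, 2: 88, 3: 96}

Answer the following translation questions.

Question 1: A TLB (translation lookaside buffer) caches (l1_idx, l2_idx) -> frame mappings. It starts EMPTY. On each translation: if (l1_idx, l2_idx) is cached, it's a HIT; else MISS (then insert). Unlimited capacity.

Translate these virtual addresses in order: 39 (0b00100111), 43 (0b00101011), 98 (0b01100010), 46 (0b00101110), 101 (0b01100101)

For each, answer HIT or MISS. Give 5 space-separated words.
vaddr=39: (0,2) not in TLB -> MISS, insert
vaddr=43: (0,2) in TLB -> HIT
vaddr=98: (1,2) not in TLB -> MISS, insert
vaddr=46: (0,2) in TLB -> HIT
vaddr=101: (1,2) in TLB -> HIT

Answer: MISS HIT MISS HIT HIT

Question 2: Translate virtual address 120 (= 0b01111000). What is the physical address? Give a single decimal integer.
vaddr = 120 = 0b01111000
Split: l1_idx=1, l2_idx=3, offset=8
L1[1] = 1
L2[1][3] = 87
paddr = 87 * 16 + 8 = 1400

Answer: 1400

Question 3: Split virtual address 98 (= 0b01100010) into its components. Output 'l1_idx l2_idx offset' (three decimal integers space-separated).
Answer: 1 2 2

Derivation:
vaddr = 98 = 0b01100010
  top 2 bits -> l1_idx = 1
  next 2 bits -> l2_idx = 2
  bottom 4 bits -> offset = 2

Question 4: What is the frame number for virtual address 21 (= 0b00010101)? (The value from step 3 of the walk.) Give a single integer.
Answer: 42

Derivation:
vaddr = 21: l1_idx=0, l2_idx=1
L1[0] = 0; L2[0][1] = 42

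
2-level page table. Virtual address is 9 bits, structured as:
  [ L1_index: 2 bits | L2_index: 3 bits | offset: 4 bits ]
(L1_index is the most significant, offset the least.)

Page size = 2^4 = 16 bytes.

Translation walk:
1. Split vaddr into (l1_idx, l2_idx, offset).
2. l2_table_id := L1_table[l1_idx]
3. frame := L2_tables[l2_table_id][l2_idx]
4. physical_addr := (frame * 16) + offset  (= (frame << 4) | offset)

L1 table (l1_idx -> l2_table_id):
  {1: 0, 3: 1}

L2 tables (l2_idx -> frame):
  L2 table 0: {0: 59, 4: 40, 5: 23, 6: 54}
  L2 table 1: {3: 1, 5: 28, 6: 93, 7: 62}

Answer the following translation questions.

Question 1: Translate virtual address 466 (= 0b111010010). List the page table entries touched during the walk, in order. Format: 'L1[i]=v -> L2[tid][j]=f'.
Answer: L1[3]=1 -> L2[1][5]=28

Derivation:
vaddr = 466 = 0b111010010
Split: l1_idx=3, l2_idx=5, offset=2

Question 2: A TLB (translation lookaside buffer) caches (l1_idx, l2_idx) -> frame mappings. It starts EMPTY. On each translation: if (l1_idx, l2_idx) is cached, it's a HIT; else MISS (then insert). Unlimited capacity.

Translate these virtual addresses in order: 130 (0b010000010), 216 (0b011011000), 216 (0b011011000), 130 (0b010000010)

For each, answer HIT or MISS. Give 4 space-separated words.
vaddr=130: (1,0) not in TLB -> MISS, insert
vaddr=216: (1,5) not in TLB -> MISS, insert
vaddr=216: (1,5) in TLB -> HIT
vaddr=130: (1,0) in TLB -> HIT

Answer: MISS MISS HIT HIT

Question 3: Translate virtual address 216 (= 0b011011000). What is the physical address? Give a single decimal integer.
vaddr = 216 = 0b011011000
Split: l1_idx=1, l2_idx=5, offset=8
L1[1] = 0
L2[0][5] = 23
paddr = 23 * 16 + 8 = 376

Answer: 376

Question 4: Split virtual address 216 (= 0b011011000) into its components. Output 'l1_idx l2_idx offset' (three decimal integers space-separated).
Answer: 1 5 8

Derivation:
vaddr = 216 = 0b011011000
  top 2 bits -> l1_idx = 1
  next 3 bits -> l2_idx = 5
  bottom 4 bits -> offset = 8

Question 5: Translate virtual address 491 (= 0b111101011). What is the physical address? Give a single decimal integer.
Answer: 1499

Derivation:
vaddr = 491 = 0b111101011
Split: l1_idx=3, l2_idx=6, offset=11
L1[3] = 1
L2[1][6] = 93
paddr = 93 * 16 + 11 = 1499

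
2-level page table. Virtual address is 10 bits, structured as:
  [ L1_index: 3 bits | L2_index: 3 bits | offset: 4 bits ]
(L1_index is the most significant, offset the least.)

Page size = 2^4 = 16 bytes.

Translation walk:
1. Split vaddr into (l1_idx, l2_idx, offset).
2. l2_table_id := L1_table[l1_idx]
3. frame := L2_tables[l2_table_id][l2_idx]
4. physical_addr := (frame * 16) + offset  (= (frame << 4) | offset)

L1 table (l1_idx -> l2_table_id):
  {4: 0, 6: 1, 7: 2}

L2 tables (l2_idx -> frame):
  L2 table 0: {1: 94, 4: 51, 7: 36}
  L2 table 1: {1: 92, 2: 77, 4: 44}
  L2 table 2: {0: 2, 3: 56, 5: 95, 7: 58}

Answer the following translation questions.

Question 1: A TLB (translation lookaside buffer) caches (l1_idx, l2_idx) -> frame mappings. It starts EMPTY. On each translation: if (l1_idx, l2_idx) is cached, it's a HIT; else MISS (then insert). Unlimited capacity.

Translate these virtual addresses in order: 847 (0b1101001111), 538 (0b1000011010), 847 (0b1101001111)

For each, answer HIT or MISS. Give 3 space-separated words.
vaddr=847: (6,4) not in TLB -> MISS, insert
vaddr=538: (4,1) not in TLB -> MISS, insert
vaddr=847: (6,4) in TLB -> HIT

Answer: MISS MISS HIT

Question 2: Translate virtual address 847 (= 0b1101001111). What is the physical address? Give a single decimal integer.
Answer: 719

Derivation:
vaddr = 847 = 0b1101001111
Split: l1_idx=6, l2_idx=4, offset=15
L1[6] = 1
L2[1][4] = 44
paddr = 44 * 16 + 15 = 719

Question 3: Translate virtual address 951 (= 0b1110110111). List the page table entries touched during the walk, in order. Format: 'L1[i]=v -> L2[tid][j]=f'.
Answer: L1[7]=2 -> L2[2][3]=56

Derivation:
vaddr = 951 = 0b1110110111
Split: l1_idx=7, l2_idx=3, offset=7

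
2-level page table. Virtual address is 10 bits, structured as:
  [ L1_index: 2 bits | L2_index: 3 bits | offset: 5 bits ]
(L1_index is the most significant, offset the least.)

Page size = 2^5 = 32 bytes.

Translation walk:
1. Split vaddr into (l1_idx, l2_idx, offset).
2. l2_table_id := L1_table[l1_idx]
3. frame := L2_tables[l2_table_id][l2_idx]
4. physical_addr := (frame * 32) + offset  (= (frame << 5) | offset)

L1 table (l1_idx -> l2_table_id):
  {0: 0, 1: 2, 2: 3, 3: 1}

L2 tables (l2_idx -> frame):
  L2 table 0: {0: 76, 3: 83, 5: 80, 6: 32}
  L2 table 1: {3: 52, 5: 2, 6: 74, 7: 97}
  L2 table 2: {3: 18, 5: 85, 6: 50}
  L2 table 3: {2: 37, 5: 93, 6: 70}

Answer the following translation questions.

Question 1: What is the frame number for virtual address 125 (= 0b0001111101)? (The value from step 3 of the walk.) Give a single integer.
Answer: 83

Derivation:
vaddr = 125: l1_idx=0, l2_idx=3
L1[0] = 0; L2[0][3] = 83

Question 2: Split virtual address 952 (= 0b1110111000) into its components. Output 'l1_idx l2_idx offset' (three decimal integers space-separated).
vaddr = 952 = 0b1110111000
  top 2 bits -> l1_idx = 3
  next 3 bits -> l2_idx = 5
  bottom 5 bits -> offset = 24

Answer: 3 5 24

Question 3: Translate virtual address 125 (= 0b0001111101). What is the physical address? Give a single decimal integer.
Answer: 2685

Derivation:
vaddr = 125 = 0b0001111101
Split: l1_idx=0, l2_idx=3, offset=29
L1[0] = 0
L2[0][3] = 83
paddr = 83 * 32 + 29 = 2685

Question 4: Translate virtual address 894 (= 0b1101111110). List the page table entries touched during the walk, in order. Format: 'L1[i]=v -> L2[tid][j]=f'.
Answer: L1[3]=1 -> L2[1][3]=52

Derivation:
vaddr = 894 = 0b1101111110
Split: l1_idx=3, l2_idx=3, offset=30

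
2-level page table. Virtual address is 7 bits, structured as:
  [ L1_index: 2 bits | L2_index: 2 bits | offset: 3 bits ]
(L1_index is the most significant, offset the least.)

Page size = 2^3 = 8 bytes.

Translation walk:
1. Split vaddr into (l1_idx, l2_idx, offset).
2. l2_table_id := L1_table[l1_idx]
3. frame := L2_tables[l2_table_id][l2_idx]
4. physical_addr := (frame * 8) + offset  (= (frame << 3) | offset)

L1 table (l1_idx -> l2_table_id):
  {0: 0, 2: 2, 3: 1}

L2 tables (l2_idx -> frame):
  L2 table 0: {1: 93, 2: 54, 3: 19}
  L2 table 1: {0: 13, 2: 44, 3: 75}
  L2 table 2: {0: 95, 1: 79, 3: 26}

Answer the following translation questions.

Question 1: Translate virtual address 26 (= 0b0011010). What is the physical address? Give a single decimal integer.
vaddr = 26 = 0b0011010
Split: l1_idx=0, l2_idx=3, offset=2
L1[0] = 0
L2[0][3] = 19
paddr = 19 * 8 + 2 = 154

Answer: 154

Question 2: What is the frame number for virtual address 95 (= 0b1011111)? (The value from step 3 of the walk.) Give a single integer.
Answer: 26

Derivation:
vaddr = 95: l1_idx=2, l2_idx=3
L1[2] = 2; L2[2][3] = 26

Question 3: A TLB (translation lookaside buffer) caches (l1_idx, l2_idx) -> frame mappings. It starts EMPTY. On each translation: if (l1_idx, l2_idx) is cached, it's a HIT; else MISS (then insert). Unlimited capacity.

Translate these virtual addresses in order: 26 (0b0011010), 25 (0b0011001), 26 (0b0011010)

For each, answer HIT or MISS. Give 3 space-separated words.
Answer: MISS HIT HIT

Derivation:
vaddr=26: (0,3) not in TLB -> MISS, insert
vaddr=25: (0,3) in TLB -> HIT
vaddr=26: (0,3) in TLB -> HIT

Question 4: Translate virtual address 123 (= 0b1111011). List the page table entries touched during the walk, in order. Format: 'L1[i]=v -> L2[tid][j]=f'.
Answer: L1[3]=1 -> L2[1][3]=75

Derivation:
vaddr = 123 = 0b1111011
Split: l1_idx=3, l2_idx=3, offset=3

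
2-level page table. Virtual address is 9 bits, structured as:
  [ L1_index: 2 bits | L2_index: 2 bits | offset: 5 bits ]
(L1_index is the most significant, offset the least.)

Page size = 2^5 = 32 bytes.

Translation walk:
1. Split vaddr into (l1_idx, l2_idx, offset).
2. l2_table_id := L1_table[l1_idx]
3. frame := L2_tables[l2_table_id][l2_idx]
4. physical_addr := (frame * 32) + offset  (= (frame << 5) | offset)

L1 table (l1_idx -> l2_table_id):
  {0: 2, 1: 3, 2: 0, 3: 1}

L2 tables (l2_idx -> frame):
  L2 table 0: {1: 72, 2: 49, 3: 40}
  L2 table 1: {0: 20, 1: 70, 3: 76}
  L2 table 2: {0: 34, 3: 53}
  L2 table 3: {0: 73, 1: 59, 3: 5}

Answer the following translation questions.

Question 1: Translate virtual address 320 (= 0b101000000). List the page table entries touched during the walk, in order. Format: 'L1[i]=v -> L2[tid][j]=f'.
Answer: L1[2]=0 -> L2[0][2]=49

Derivation:
vaddr = 320 = 0b101000000
Split: l1_idx=2, l2_idx=2, offset=0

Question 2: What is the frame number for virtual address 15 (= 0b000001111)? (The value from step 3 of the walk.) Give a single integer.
vaddr = 15: l1_idx=0, l2_idx=0
L1[0] = 2; L2[2][0] = 34

Answer: 34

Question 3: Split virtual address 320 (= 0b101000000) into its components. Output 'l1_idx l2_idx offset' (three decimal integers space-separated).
vaddr = 320 = 0b101000000
  top 2 bits -> l1_idx = 2
  next 2 bits -> l2_idx = 2
  bottom 5 bits -> offset = 0

Answer: 2 2 0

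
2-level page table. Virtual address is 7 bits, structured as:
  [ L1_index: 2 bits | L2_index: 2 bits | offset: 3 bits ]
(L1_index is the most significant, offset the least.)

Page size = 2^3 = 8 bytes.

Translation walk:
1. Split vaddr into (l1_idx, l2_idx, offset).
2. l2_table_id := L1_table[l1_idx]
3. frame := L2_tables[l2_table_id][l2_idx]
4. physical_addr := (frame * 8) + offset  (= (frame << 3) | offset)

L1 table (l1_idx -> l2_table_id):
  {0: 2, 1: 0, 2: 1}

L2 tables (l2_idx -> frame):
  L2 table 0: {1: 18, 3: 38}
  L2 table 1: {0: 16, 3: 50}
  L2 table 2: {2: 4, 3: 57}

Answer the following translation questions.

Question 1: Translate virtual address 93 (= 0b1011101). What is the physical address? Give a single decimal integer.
Answer: 405

Derivation:
vaddr = 93 = 0b1011101
Split: l1_idx=2, l2_idx=3, offset=5
L1[2] = 1
L2[1][3] = 50
paddr = 50 * 8 + 5 = 405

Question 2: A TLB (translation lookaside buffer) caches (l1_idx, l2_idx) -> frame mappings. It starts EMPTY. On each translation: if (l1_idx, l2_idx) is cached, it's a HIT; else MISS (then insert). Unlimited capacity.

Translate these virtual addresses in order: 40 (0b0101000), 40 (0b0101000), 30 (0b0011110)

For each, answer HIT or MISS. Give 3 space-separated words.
Answer: MISS HIT MISS

Derivation:
vaddr=40: (1,1) not in TLB -> MISS, insert
vaddr=40: (1,1) in TLB -> HIT
vaddr=30: (0,3) not in TLB -> MISS, insert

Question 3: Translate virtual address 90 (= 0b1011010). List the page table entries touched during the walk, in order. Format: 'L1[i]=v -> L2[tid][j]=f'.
vaddr = 90 = 0b1011010
Split: l1_idx=2, l2_idx=3, offset=2

Answer: L1[2]=1 -> L2[1][3]=50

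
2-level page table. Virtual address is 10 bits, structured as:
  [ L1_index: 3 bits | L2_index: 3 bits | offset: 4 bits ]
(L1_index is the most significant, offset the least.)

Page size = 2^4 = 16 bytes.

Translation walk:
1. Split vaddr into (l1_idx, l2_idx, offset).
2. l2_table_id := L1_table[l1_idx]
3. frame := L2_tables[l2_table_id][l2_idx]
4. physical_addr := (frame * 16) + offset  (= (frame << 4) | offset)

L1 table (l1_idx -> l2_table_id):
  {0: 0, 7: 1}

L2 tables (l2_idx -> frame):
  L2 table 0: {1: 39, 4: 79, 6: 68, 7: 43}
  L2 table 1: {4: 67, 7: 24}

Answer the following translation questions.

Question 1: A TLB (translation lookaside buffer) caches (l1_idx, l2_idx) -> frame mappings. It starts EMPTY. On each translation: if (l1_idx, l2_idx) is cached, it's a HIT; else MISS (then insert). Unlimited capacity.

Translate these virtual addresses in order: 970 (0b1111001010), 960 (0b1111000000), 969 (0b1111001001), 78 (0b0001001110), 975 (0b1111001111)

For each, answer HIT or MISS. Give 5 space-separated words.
Answer: MISS HIT HIT MISS HIT

Derivation:
vaddr=970: (7,4) not in TLB -> MISS, insert
vaddr=960: (7,4) in TLB -> HIT
vaddr=969: (7,4) in TLB -> HIT
vaddr=78: (0,4) not in TLB -> MISS, insert
vaddr=975: (7,4) in TLB -> HIT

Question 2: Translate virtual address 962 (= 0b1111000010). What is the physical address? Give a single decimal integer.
vaddr = 962 = 0b1111000010
Split: l1_idx=7, l2_idx=4, offset=2
L1[7] = 1
L2[1][4] = 67
paddr = 67 * 16 + 2 = 1074

Answer: 1074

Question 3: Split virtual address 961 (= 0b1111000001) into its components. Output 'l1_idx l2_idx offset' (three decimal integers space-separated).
vaddr = 961 = 0b1111000001
  top 3 bits -> l1_idx = 7
  next 3 bits -> l2_idx = 4
  bottom 4 bits -> offset = 1

Answer: 7 4 1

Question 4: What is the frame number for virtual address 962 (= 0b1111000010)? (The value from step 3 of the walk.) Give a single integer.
vaddr = 962: l1_idx=7, l2_idx=4
L1[7] = 1; L2[1][4] = 67

Answer: 67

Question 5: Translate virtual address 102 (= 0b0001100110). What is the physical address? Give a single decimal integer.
vaddr = 102 = 0b0001100110
Split: l1_idx=0, l2_idx=6, offset=6
L1[0] = 0
L2[0][6] = 68
paddr = 68 * 16 + 6 = 1094

Answer: 1094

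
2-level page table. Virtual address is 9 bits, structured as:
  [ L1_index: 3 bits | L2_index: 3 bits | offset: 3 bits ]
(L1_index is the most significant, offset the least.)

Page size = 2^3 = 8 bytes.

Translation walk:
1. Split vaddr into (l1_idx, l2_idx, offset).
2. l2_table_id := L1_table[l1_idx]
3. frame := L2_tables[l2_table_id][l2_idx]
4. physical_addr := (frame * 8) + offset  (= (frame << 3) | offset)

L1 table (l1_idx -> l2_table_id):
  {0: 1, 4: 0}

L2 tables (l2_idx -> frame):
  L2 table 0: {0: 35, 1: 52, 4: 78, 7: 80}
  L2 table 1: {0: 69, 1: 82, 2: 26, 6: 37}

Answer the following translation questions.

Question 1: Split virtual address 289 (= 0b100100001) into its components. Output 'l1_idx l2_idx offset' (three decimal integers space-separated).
Answer: 4 4 1

Derivation:
vaddr = 289 = 0b100100001
  top 3 bits -> l1_idx = 4
  next 3 bits -> l2_idx = 4
  bottom 3 bits -> offset = 1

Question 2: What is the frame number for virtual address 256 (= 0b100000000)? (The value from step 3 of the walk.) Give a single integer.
Answer: 35

Derivation:
vaddr = 256: l1_idx=4, l2_idx=0
L1[4] = 0; L2[0][0] = 35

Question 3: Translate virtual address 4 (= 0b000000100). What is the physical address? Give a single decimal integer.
vaddr = 4 = 0b000000100
Split: l1_idx=0, l2_idx=0, offset=4
L1[0] = 1
L2[1][0] = 69
paddr = 69 * 8 + 4 = 556

Answer: 556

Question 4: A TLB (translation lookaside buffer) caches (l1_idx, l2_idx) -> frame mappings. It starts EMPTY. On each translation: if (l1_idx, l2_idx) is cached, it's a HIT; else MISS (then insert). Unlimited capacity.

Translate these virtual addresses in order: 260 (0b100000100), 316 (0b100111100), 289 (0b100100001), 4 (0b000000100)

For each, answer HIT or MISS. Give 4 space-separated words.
Answer: MISS MISS MISS MISS

Derivation:
vaddr=260: (4,0) not in TLB -> MISS, insert
vaddr=316: (4,7) not in TLB -> MISS, insert
vaddr=289: (4,4) not in TLB -> MISS, insert
vaddr=4: (0,0) not in TLB -> MISS, insert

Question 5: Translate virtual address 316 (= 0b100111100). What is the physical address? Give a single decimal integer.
vaddr = 316 = 0b100111100
Split: l1_idx=4, l2_idx=7, offset=4
L1[4] = 0
L2[0][7] = 80
paddr = 80 * 8 + 4 = 644

Answer: 644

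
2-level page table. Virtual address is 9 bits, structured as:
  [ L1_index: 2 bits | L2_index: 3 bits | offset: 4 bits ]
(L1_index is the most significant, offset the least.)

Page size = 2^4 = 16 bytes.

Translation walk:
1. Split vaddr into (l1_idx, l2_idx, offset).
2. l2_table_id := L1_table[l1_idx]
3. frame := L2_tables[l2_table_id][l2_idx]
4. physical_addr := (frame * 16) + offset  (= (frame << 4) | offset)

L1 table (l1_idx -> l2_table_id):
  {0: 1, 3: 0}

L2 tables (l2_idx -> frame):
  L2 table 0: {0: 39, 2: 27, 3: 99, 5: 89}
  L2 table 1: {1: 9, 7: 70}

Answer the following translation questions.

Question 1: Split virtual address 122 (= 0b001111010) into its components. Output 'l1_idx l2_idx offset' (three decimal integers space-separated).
vaddr = 122 = 0b001111010
  top 2 bits -> l1_idx = 0
  next 3 bits -> l2_idx = 7
  bottom 4 bits -> offset = 10

Answer: 0 7 10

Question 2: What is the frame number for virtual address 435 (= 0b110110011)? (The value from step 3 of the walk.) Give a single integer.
vaddr = 435: l1_idx=3, l2_idx=3
L1[3] = 0; L2[0][3] = 99

Answer: 99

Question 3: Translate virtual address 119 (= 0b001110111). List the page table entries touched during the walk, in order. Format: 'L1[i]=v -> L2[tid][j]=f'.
Answer: L1[0]=1 -> L2[1][7]=70

Derivation:
vaddr = 119 = 0b001110111
Split: l1_idx=0, l2_idx=7, offset=7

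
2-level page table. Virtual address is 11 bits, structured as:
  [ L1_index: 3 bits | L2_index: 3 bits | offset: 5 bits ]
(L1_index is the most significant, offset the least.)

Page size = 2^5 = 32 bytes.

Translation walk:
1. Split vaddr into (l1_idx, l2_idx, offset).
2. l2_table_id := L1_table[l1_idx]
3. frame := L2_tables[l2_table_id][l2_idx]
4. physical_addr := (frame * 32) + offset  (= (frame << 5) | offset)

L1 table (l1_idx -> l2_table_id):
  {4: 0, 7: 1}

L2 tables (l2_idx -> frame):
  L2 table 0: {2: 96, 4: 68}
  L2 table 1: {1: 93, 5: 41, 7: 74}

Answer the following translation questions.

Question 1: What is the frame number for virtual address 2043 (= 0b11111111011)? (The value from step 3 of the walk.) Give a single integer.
Answer: 74

Derivation:
vaddr = 2043: l1_idx=7, l2_idx=7
L1[7] = 1; L2[1][7] = 74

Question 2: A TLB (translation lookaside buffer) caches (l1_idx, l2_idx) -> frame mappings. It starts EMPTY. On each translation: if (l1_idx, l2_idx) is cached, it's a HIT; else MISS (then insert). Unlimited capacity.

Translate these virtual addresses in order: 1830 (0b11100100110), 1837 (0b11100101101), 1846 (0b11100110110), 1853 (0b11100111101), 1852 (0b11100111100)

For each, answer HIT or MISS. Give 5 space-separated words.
Answer: MISS HIT HIT HIT HIT

Derivation:
vaddr=1830: (7,1) not in TLB -> MISS, insert
vaddr=1837: (7,1) in TLB -> HIT
vaddr=1846: (7,1) in TLB -> HIT
vaddr=1853: (7,1) in TLB -> HIT
vaddr=1852: (7,1) in TLB -> HIT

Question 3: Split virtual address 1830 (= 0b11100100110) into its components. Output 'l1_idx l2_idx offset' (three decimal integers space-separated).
vaddr = 1830 = 0b11100100110
  top 3 bits -> l1_idx = 7
  next 3 bits -> l2_idx = 1
  bottom 5 bits -> offset = 6

Answer: 7 1 6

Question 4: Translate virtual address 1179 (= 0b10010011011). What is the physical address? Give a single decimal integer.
Answer: 2203

Derivation:
vaddr = 1179 = 0b10010011011
Split: l1_idx=4, l2_idx=4, offset=27
L1[4] = 0
L2[0][4] = 68
paddr = 68 * 32 + 27 = 2203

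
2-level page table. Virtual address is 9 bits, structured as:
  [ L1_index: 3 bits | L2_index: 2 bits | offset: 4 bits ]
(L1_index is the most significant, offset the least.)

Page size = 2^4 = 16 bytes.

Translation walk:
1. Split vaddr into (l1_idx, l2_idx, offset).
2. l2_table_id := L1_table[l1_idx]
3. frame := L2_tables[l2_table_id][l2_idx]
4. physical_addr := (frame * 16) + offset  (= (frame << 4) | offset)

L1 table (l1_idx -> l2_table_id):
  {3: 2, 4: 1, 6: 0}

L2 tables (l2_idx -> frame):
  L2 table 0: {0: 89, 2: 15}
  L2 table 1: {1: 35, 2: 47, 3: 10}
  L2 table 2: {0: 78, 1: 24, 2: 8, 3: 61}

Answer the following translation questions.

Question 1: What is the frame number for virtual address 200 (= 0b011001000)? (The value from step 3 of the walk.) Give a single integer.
vaddr = 200: l1_idx=3, l2_idx=0
L1[3] = 2; L2[2][0] = 78

Answer: 78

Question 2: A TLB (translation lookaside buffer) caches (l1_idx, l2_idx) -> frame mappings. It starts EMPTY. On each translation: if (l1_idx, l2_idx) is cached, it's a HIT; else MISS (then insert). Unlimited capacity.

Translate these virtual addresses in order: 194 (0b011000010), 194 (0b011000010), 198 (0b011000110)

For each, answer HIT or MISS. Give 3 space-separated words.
Answer: MISS HIT HIT

Derivation:
vaddr=194: (3,0) not in TLB -> MISS, insert
vaddr=194: (3,0) in TLB -> HIT
vaddr=198: (3,0) in TLB -> HIT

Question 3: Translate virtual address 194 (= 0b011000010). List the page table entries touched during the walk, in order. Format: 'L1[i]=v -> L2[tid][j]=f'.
Answer: L1[3]=2 -> L2[2][0]=78

Derivation:
vaddr = 194 = 0b011000010
Split: l1_idx=3, l2_idx=0, offset=2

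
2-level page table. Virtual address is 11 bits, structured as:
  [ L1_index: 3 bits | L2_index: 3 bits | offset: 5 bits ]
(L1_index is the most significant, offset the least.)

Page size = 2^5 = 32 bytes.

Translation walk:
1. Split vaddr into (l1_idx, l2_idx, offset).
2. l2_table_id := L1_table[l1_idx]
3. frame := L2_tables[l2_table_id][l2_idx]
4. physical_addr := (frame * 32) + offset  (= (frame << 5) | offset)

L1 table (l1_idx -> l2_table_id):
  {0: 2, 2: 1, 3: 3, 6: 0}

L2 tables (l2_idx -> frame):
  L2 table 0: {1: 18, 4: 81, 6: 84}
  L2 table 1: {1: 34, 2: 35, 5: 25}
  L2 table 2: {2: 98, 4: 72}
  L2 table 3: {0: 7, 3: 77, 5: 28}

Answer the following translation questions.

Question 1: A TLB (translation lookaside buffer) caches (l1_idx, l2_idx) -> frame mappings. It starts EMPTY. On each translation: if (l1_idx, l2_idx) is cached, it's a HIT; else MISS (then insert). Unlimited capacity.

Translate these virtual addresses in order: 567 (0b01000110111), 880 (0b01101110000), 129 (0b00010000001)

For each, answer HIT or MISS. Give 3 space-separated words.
Answer: MISS MISS MISS

Derivation:
vaddr=567: (2,1) not in TLB -> MISS, insert
vaddr=880: (3,3) not in TLB -> MISS, insert
vaddr=129: (0,4) not in TLB -> MISS, insert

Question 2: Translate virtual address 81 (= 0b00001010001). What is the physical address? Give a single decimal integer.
Answer: 3153

Derivation:
vaddr = 81 = 0b00001010001
Split: l1_idx=0, l2_idx=2, offset=17
L1[0] = 2
L2[2][2] = 98
paddr = 98 * 32 + 17 = 3153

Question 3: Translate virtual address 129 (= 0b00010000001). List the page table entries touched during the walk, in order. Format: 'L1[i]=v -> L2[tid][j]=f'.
Answer: L1[0]=2 -> L2[2][4]=72

Derivation:
vaddr = 129 = 0b00010000001
Split: l1_idx=0, l2_idx=4, offset=1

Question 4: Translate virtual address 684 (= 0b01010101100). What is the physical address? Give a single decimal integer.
vaddr = 684 = 0b01010101100
Split: l1_idx=2, l2_idx=5, offset=12
L1[2] = 1
L2[1][5] = 25
paddr = 25 * 32 + 12 = 812

Answer: 812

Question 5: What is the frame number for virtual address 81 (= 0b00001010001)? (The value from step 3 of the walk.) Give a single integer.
vaddr = 81: l1_idx=0, l2_idx=2
L1[0] = 2; L2[2][2] = 98

Answer: 98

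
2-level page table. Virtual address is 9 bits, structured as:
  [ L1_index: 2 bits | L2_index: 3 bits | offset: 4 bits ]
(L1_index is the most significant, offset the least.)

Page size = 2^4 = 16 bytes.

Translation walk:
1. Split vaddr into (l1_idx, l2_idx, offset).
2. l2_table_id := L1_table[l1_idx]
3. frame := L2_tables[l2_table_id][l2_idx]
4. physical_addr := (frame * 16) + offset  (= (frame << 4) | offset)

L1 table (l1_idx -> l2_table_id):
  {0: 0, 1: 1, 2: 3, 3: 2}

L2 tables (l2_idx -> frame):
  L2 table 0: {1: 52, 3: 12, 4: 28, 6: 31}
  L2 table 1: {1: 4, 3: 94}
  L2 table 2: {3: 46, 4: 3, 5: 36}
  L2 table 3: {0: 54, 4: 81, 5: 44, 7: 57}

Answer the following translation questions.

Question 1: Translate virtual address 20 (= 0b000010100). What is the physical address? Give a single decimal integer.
vaddr = 20 = 0b000010100
Split: l1_idx=0, l2_idx=1, offset=4
L1[0] = 0
L2[0][1] = 52
paddr = 52 * 16 + 4 = 836

Answer: 836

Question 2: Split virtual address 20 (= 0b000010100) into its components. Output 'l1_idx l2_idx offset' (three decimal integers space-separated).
Answer: 0 1 4

Derivation:
vaddr = 20 = 0b000010100
  top 2 bits -> l1_idx = 0
  next 3 bits -> l2_idx = 1
  bottom 4 bits -> offset = 4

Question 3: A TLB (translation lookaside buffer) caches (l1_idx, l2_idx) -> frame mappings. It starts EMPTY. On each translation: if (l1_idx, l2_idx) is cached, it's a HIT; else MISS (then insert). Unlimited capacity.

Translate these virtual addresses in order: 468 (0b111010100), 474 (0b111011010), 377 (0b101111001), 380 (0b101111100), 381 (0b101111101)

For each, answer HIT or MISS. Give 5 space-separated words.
Answer: MISS HIT MISS HIT HIT

Derivation:
vaddr=468: (3,5) not in TLB -> MISS, insert
vaddr=474: (3,5) in TLB -> HIT
vaddr=377: (2,7) not in TLB -> MISS, insert
vaddr=380: (2,7) in TLB -> HIT
vaddr=381: (2,7) in TLB -> HIT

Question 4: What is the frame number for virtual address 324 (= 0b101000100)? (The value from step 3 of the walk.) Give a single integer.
Answer: 81

Derivation:
vaddr = 324: l1_idx=2, l2_idx=4
L1[2] = 3; L2[3][4] = 81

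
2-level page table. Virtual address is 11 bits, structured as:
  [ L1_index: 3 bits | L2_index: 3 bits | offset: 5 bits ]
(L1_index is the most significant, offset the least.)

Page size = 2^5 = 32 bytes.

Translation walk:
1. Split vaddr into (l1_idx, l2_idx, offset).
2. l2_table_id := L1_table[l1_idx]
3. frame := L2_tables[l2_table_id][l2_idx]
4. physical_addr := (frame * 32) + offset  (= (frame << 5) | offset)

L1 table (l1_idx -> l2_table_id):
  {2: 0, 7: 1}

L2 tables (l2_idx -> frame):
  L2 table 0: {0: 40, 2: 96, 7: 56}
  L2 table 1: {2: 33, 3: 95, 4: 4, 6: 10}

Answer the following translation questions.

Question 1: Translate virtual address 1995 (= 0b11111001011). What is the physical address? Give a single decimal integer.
vaddr = 1995 = 0b11111001011
Split: l1_idx=7, l2_idx=6, offset=11
L1[7] = 1
L2[1][6] = 10
paddr = 10 * 32 + 11 = 331

Answer: 331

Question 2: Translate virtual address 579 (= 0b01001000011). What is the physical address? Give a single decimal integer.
Answer: 3075

Derivation:
vaddr = 579 = 0b01001000011
Split: l1_idx=2, l2_idx=2, offset=3
L1[2] = 0
L2[0][2] = 96
paddr = 96 * 32 + 3 = 3075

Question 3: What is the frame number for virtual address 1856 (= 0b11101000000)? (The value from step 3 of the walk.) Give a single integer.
vaddr = 1856: l1_idx=7, l2_idx=2
L1[7] = 1; L2[1][2] = 33

Answer: 33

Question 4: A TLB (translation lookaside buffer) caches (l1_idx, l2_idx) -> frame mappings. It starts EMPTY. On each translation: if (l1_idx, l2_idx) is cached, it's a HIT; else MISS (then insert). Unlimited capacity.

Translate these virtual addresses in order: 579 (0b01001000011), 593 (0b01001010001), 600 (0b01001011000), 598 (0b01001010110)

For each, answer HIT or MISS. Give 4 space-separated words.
Answer: MISS HIT HIT HIT

Derivation:
vaddr=579: (2,2) not in TLB -> MISS, insert
vaddr=593: (2,2) in TLB -> HIT
vaddr=600: (2,2) in TLB -> HIT
vaddr=598: (2,2) in TLB -> HIT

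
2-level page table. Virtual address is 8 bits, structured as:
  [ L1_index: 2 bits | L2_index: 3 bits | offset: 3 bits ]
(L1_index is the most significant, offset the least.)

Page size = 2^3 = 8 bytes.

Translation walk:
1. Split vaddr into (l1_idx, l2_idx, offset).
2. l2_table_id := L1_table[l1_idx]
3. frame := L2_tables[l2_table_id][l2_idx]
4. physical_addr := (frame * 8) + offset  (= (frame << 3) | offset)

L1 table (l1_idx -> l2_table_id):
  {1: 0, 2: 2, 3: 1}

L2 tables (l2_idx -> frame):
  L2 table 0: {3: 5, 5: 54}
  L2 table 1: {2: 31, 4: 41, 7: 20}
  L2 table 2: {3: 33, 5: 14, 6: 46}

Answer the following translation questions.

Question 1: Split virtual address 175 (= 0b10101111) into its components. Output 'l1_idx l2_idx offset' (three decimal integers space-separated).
vaddr = 175 = 0b10101111
  top 2 bits -> l1_idx = 2
  next 3 bits -> l2_idx = 5
  bottom 3 bits -> offset = 7

Answer: 2 5 7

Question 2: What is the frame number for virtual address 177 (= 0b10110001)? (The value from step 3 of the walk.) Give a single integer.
vaddr = 177: l1_idx=2, l2_idx=6
L1[2] = 2; L2[2][6] = 46

Answer: 46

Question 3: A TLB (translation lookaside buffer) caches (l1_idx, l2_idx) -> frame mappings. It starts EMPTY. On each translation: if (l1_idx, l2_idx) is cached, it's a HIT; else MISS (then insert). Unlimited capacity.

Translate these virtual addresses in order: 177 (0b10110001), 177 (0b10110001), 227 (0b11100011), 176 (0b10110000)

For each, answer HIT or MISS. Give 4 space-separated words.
vaddr=177: (2,6) not in TLB -> MISS, insert
vaddr=177: (2,6) in TLB -> HIT
vaddr=227: (3,4) not in TLB -> MISS, insert
vaddr=176: (2,6) in TLB -> HIT

Answer: MISS HIT MISS HIT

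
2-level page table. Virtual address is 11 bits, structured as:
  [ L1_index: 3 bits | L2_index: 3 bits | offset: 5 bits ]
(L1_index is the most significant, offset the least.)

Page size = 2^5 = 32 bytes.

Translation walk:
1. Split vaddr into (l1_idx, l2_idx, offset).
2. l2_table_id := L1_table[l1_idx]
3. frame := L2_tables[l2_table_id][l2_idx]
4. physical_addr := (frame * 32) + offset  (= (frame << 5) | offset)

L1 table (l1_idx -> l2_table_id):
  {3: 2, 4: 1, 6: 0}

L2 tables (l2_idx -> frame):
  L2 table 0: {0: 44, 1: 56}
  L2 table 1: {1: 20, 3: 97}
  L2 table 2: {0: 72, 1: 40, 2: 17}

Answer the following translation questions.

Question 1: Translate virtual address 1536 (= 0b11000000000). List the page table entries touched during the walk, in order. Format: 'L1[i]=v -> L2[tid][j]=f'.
vaddr = 1536 = 0b11000000000
Split: l1_idx=6, l2_idx=0, offset=0

Answer: L1[6]=0 -> L2[0][0]=44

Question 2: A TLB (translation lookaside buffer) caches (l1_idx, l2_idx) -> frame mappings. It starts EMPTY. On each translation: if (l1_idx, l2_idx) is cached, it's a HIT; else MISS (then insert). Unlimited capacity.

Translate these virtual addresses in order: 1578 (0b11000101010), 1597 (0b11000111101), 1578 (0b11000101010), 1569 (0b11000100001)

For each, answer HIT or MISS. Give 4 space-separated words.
vaddr=1578: (6,1) not in TLB -> MISS, insert
vaddr=1597: (6,1) in TLB -> HIT
vaddr=1578: (6,1) in TLB -> HIT
vaddr=1569: (6,1) in TLB -> HIT

Answer: MISS HIT HIT HIT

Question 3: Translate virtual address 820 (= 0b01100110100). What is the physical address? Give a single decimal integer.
vaddr = 820 = 0b01100110100
Split: l1_idx=3, l2_idx=1, offset=20
L1[3] = 2
L2[2][1] = 40
paddr = 40 * 32 + 20 = 1300

Answer: 1300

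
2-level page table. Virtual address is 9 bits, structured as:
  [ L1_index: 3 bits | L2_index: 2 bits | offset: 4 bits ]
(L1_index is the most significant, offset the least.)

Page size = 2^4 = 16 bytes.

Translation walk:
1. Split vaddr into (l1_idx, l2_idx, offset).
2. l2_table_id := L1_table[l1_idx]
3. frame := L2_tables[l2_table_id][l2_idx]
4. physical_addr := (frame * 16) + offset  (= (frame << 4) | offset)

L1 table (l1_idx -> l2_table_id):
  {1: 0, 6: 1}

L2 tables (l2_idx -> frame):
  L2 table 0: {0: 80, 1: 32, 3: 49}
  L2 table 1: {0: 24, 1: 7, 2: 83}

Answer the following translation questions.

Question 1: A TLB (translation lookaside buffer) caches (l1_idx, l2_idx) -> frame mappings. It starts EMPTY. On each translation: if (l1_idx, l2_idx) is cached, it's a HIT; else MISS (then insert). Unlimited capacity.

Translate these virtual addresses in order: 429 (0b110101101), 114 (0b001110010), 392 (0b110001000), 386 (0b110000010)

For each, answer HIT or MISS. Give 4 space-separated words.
vaddr=429: (6,2) not in TLB -> MISS, insert
vaddr=114: (1,3) not in TLB -> MISS, insert
vaddr=392: (6,0) not in TLB -> MISS, insert
vaddr=386: (6,0) in TLB -> HIT

Answer: MISS MISS MISS HIT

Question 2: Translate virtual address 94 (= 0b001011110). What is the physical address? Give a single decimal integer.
Answer: 526

Derivation:
vaddr = 94 = 0b001011110
Split: l1_idx=1, l2_idx=1, offset=14
L1[1] = 0
L2[0][1] = 32
paddr = 32 * 16 + 14 = 526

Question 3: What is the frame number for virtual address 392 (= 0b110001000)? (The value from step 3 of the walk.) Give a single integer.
Answer: 24

Derivation:
vaddr = 392: l1_idx=6, l2_idx=0
L1[6] = 1; L2[1][0] = 24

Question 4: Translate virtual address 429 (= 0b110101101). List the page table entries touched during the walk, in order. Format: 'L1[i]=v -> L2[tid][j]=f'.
Answer: L1[6]=1 -> L2[1][2]=83

Derivation:
vaddr = 429 = 0b110101101
Split: l1_idx=6, l2_idx=2, offset=13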